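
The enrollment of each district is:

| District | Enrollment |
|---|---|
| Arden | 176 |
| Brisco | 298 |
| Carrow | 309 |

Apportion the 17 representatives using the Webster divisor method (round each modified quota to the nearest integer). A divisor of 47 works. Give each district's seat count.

With modified divisor 47: modified quotas Arden 3.745, Brisco 6.340, Carrow 6.574.
Rounding to the nearest integer: Arden 4, Brisco 6, Carrow 7 (total 17).

Arden: 4; Brisco: 6; Carrow: 7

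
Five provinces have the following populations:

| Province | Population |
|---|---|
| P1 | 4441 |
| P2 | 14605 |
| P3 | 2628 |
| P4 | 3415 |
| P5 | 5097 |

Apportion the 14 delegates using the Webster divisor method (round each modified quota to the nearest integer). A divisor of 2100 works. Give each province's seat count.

P1: 2; P2: 7; P3: 1; P4: 2; P5: 2

With modified divisor 2100: modified quotas P1 2.115, P2 6.955, P3 1.251, P4 1.626, P5 2.427.
Rounding to the nearest integer: P1 2, P2 7, P3 1, P4 2, P5 2 (total 14).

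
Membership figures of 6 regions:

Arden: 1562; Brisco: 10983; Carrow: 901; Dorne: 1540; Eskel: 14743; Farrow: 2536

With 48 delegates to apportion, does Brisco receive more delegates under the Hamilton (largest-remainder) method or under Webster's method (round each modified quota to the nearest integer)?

Webster

Hamilton: Arden 2, Brisco 16, Carrow 2, Dorne 2, Eskel 22, Farrow 4.
Webster: Arden 2, Brisco 17, Carrow 1, Dorne 2, Eskel 22, Farrow 4.
Brisco gets 16 under Hamilton and 17 under Webster.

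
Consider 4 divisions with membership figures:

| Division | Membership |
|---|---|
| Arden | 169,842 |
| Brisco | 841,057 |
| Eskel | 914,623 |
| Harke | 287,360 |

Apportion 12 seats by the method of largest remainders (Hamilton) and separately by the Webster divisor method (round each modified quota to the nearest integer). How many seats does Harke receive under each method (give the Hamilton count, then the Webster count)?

1 and 2

Hamilton: Arden 1, Brisco 5, Eskel 5, Harke 1.
Webster: Arden 1, Brisco 4, Eskel 5, Harke 2.
Harke gets 1 under Hamilton and 2 under Webster.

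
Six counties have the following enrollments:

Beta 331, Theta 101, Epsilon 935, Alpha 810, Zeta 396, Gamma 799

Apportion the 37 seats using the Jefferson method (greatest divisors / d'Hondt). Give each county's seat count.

Beta=3, Theta=1, Epsilon=11, Alpha=9, Zeta=4, Gamma=9

Standard divisor 3372/37 ≈ 91.135; standard quotas: Beta 3.632, Theta 1.108, Epsilon 10.259, Alpha 8.888, Zeta 4.345, Gamma 8.767.
Rounding down gives 3, 1, 10, 8, 4, 8 = 34 seats, so the divisor must be adjusted.
With modified divisor 84: modified quotas Beta 3.940, Theta 1.202, Epsilon 11.131, Alpha 9.643, Zeta 4.714, Gamma 9.512.
Rounding down: Beta 3, Theta 1, Epsilon 11, Alpha 9, Zeta 4, Gamma 9 (total 37).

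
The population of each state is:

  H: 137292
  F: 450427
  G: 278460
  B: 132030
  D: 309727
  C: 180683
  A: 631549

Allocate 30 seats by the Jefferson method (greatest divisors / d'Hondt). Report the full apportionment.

Standard divisor 2120168/30 ≈ 70672.267; standard quotas: H 1.943, F 6.373, G 3.940, B 1.868, D 4.383, C 2.557, A 8.936.
Rounding down gives 1, 6, 3, 1, 4, 2, 8 = 25 seats, so the divisor must be adjusted.
With modified divisor 63800: modified quotas H 2.152, F 7.060, G 4.365, B 2.069, D 4.855, C 2.832, A 9.899.
Rounding down: H 2, F 7, G 4, B 2, D 4, C 2, A 9 (total 30).

H 2, F 7, G 4, B 2, D 4, C 2, A 9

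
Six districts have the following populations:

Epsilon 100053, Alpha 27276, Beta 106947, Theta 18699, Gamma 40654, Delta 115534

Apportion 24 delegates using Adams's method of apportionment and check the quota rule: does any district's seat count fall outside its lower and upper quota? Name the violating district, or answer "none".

none

Standard quotas: Epsilon 5.869, Alpha 1.600, Beta 6.273, Theta 1.097, Gamma 2.385, Delta 6.777.
Adams allocation: Epsilon 6, Alpha 2, Beta 6, Theta 1, Gamma 3, Delta 6.
Every allocation lies between the lower and upper quota.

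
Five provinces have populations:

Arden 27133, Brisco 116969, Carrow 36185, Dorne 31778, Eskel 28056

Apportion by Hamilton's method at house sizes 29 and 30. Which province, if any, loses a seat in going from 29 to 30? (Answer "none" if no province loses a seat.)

At 29 seats: Arden 3, Brisco 14, Carrow 4, Dorne 4, Eskel 4.
At 30 seats: Arden 3, Brisco 15, Carrow 5, Dorne 4, Eskel 3.
Eskel drops from 4 to 3.

Eskel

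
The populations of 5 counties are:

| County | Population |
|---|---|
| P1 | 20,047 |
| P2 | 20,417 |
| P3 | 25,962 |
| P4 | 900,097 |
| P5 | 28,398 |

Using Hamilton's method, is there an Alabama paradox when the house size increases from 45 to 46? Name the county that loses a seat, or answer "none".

At 45 seats: P1 1, P2 1, P3 1, P4 41, P5 1.
At 46 seats: P1 1, P2 1, P3 1, P4 42, P5 1.
No county's allocation decreased.

none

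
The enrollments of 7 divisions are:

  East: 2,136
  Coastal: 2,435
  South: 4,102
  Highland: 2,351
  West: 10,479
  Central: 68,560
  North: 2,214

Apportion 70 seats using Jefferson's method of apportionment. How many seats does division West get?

Standard divisor 92277/70 ≈ 1318.243; standard quotas: East 1.620, Coastal 1.847, South 3.112, Highland 1.783, West 7.949, Central 52.009, North 1.680.
Rounding down gives 1, 1, 3, 1, 7, 52, 1 = 66 seats, so the divisor must be adjusted.
With modified divisor 1240: modified quotas East 1.723, Coastal 1.964, South 3.308, Highland 1.896, West 8.451, Central 55.290, North 1.785.
Rounding down: East 1, Coastal 1, South 3, Highland 1, West 8, Central 55, North 1 (total 70).
West receives 8.

8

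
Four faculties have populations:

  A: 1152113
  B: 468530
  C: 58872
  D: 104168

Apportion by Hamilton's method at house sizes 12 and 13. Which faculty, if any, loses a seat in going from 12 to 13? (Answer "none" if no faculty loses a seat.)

none

At 12 seats: A 8, B 3, C 0, D 1.
At 13 seats: A 8, B 3, C 1, D 1.
No faculty's allocation decreased.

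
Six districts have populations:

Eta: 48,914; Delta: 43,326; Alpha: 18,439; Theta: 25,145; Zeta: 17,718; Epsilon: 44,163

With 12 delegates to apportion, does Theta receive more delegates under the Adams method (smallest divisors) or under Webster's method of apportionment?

Adams

Adams: Eta 3, Delta 2, Alpha 1, Theta 2, Zeta 1, Epsilon 3.
Webster: Eta 3, Delta 3, Alpha 1, Theta 1, Zeta 1, Epsilon 3.
Theta gets 2 under Adams and 1 under Webster.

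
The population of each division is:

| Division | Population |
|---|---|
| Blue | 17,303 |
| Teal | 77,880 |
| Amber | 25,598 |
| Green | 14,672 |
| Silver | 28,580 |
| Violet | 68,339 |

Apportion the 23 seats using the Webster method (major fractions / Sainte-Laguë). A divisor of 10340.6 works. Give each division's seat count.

Blue 2, Teal 8, Amber 2, Green 1, Silver 3, Violet 7

With modified divisor 10340.6: modified quotas Blue 1.673, Teal 7.532, Amber 2.475, Green 1.419, Silver 2.764, Violet 6.609.
Rounding to the nearest integer: Blue 2, Teal 8, Amber 2, Green 1, Silver 3, Violet 7 (total 23).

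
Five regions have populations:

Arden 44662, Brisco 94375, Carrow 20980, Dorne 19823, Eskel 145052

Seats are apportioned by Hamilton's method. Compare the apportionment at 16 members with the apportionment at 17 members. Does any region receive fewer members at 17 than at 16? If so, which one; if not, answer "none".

none

At 16 seats: Arden 2, Brisco 5, Carrow 1, Dorne 1, Eskel 7.
At 17 seats: Arden 2, Brisco 5, Carrow 1, Dorne 1, Eskel 8.
No region's allocation decreased.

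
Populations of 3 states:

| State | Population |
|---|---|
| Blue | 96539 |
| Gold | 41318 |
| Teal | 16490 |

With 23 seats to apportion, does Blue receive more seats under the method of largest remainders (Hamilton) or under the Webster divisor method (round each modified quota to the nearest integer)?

Webster

Hamilton: Blue 14, Gold 6, Teal 3.
Webster: Blue 15, Gold 6, Teal 2.
Blue gets 14 under Hamilton and 15 under Webster.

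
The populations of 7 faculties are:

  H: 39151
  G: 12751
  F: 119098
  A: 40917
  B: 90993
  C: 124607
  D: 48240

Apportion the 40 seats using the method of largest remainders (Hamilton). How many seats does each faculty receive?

Standard divisor: 475757 ÷ 40 ≈ 11893.925.
Standard quotas: H 3.2917, G 1.0721, F 10.0133, A 3.4402, B 7.6504, C 10.4765, D 4.0559.
Lower quotas: H 3, G 1, F 10, A 3, B 7, C 10, D 4 (sum 38, leaving 2 seats).
Remainders in descending order: B 0.6504, C 0.4765, A 0.4402, H 0.2917, G 0.0721, D 0.0559, F 0.0133.
Largest remainders: B, C receive the extra seats.

H 3, G 1, F 10, A 3, B 8, C 11, D 4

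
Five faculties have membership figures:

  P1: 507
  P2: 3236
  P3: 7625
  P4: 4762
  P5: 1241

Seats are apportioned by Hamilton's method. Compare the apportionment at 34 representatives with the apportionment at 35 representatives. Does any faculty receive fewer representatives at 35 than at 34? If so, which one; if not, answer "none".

P5

At 34 seats: P1 1, P2 6, P3 15, P4 9, P5 3.
At 35 seats: P1 1, P2 7, P3 15, P4 10, P5 2.
P5 drops from 3 to 2.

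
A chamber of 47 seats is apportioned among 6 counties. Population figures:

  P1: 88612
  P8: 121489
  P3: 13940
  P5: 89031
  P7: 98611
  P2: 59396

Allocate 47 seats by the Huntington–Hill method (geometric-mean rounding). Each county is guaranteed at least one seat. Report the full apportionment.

With divisor 10126: modified quotas P1 8.751, P8 11.998, P3 1.377, P5 8.792, P7 9.738, P2 5.866.
Geometric-mean thresholds: P1 √(8·9)=8.485, P8 √(11·12)=11.489, P3 √(1·2)=1.414, P5 √(8·9)=8.485, P7 √(9·10)=9.487, P2 √(5·6)=5.477.
Each quota rounded against its threshold gives P1 9, P8 12, P3 1, P5 9, P7 10, P2 6 (total 47).

P1: 9; P8: 12; P3: 1; P5: 9; P7: 10; P2: 6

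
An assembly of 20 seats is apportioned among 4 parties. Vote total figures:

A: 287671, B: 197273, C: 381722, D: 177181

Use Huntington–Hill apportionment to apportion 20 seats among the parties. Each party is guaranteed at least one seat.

A=6, B=4, C=7, D=3

With divisor 51835: modified quotas A 5.550, B 3.806, C 7.364, D 3.418.
Geometric-mean thresholds: A √(5·6)=5.477, B √(3·4)=3.464, C √(7·8)=7.483, D √(3·4)=3.464.
Each quota rounded against its threshold gives A 6, B 4, C 7, D 3 (total 20).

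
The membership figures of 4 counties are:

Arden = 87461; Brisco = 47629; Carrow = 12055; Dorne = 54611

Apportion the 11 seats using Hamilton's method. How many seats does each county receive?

Arden 5, Brisco 2, Carrow 1, Dorne 3

Total 201756; standard divisor 201756/11 ≈ 18341.455.
Standard quotas: Arden 4.7685, Brisco 2.5968, Carrow 0.6573, Dorne 2.9775.
Lower quotas: Arden 4, Brisco 2, Carrow 0, Dorne 2 (sum 8, leaving 3 seats).
Remainders in descending order: Dorne 0.9775, Arden 0.7685, Carrow 0.6573, Brisco 0.5968.
Largest remainders: Dorne, Arden, Carrow receive the extra seats.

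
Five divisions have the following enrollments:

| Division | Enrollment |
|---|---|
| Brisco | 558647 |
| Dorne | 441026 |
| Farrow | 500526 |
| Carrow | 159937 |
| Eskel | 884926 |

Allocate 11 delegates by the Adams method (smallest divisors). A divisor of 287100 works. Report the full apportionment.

With modified divisor 287100: modified quotas Brisco 1.946, Dorne 1.536, Farrow 1.743, Carrow 0.557, Eskel 3.082.
Rounding up: Brisco 2, Dorne 2, Farrow 2, Carrow 1, Eskel 4 (total 11).

Brisco=2, Dorne=2, Farrow=2, Carrow=1, Eskel=4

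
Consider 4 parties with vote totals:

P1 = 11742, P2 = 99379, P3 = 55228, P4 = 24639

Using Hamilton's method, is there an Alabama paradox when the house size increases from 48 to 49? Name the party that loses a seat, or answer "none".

At 48 seats: P1 3, P2 25, P3 14, P4 6.
At 49 seats: P1 3, P2 26, P3 14, P4 6.
No party's allocation decreased.

none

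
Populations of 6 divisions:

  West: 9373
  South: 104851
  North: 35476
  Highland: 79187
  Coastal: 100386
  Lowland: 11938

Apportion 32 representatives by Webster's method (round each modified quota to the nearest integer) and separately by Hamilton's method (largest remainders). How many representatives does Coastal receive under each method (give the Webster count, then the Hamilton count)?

10 and 9

Webster: West 1, South 10, North 3, Highland 7, Coastal 10, Lowland 1.
Hamilton: West 1, South 10, North 3, Highland 8, Coastal 9, Lowland 1.
Coastal gets 10 under Webster and 9 under Hamilton.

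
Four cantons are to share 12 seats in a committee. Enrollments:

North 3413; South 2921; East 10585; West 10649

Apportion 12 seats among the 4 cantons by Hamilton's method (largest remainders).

Total 27568; standard divisor 27568/12 ≈ 2297.333.
Standard quotas: North 1.4856, South 1.2715, East 4.6075, West 4.6354.
Lower quotas: North 1, South 1, East 4, West 4 (sum 10, leaving 2 seats).
Remainders in descending order: West 0.6354, East 0.6075, North 0.4856, South 0.2715.
The surplus seats go to West, East.

North 1, South 1, East 5, West 5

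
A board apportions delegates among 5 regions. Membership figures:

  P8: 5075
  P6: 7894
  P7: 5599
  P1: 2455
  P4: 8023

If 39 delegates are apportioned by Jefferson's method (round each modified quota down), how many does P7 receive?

Standard divisor 29046/39 ≈ 744.769; standard quotas: P8 6.814, P6 10.599, P7 7.518, P1 3.296, P4 10.772.
Rounding down gives 6, 10, 7, 3, 10 = 36 seats, so the divisor must be adjusted.
With modified divisor 710: modified quotas P8 7.148, P6 11.118, P7 7.886, P1 3.458, P4 11.300.
Rounding down: P8 7, P6 11, P7 7, P1 3, P4 11 (total 39).
P7 receives 7.

7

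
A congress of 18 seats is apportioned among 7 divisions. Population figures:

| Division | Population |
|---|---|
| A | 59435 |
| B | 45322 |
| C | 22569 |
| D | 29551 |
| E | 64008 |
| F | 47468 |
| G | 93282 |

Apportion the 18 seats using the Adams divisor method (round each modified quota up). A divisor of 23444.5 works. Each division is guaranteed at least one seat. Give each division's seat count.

A 3, B 2, C 1, D 2, E 3, F 3, G 4

With modified divisor 23444.5: modified quotas A 2.535, B 1.933, C 0.963, D 1.260, E 2.730, F 2.025, G 3.979.
Rounding up: A 3, B 2, C 1, D 2, E 3, F 3, G 4 (total 18).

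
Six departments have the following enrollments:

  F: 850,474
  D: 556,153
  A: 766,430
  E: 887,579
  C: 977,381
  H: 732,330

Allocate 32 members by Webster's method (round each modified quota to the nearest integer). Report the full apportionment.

Standard divisor 4770347/32 ≈ 149073.344; standard quotas: F 5.705, D 3.731, A 5.141, E 5.954, C 6.556, H 4.913.
Rounding to the nearest integer gives 6, 4, 5, 6, 7, 5 = 33 seats, so the divisor must be adjusted.
With modified divisor 152500: modified quotas F 5.577, D 3.647, A 5.026, E 5.820, C 6.409, H 4.802.
Rounding to the nearest integer: F 6, D 4, A 5, E 6, C 6, H 5 (total 32).

F=6, D=4, A=5, E=6, C=6, H=5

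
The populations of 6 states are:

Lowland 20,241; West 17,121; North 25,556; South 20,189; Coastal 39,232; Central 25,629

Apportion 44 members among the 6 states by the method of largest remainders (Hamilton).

The standard divisor is 147968/44 ≈ 3362.909.
Standard quotas: Lowland 6.0189, West 5.0911, North 7.5994, South 6.0034, Coastal 11.6661, Central 7.6211.
Lower quotas: Lowland 6, West 5, North 7, South 6, Coastal 11, Central 7 (sum 42, leaving 2 seats).
Remainders in descending order: Coastal 0.6661, Central 0.6211, North 0.5994, West 0.0911, Lowland 0.0189, South 0.0034.
The surplus seats go to Coastal, Central.

Lowland: 6, West: 5, North: 7, South: 6, Coastal: 12, Central: 8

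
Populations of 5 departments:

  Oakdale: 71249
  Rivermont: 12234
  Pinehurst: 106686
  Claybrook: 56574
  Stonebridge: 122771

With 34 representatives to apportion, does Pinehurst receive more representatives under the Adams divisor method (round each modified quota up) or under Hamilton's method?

Hamilton

Adams: Oakdale 7, Rivermont 2, Pinehurst 9, Claybrook 5, Stonebridge 11.
Hamilton: Oakdale 7, Rivermont 1, Pinehurst 10, Claybrook 5, Stonebridge 11.
Pinehurst gets 9 under Adams and 10 under Hamilton.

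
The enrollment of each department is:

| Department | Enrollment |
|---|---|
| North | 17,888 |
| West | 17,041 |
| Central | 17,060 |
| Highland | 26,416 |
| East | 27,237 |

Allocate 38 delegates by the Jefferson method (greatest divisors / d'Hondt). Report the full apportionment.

Standard divisor 105642/38 ≈ 2780.053; standard quotas: North 6.434, West 6.130, Central 6.137, Highland 9.502, East 9.797.
Rounding down gives 6, 6, 6, 9, 9 = 36 seats, so the divisor must be adjusted.
With modified divisor 2600: modified quotas North 6.880, West 6.554, Central 6.562, Highland 10.160, East 10.476.
Rounding down: North 6, West 6, Central 6, Highland 10, East 10 (total 38).

North=6, West=6, Central=6, Highland=10, East=10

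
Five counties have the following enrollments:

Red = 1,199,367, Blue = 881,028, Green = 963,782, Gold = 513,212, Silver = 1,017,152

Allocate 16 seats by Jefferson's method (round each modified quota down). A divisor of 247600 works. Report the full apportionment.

With modified divisor 247600: modified quotas Red 4.844, Blue 3.558, Green 3.892, Gold 2.073, Silver 4.108.
Rounding down: Red 4, Blue 3, Green 3, Gold 2, Silver 4 (total 16).

Red 4; Blue 3; Green 3; Gold 2; Silver 4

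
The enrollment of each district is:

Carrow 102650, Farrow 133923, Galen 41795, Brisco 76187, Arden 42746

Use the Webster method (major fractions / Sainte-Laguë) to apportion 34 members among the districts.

Carrow=9, Farrow=11, Galen=4, Brisco=6, Arden=4

Standard divisor 397301/34 ≈ 11685.324; standard quotas: Carrow 8.785, Farrow 11.461, Galen 3.577, Brisco 6.520, Arden 3.658.
Rounding to the nearest integer gives 9, 11, 4, 7, 4 = 35 seats, so the divisor must be adjusted.
With modified divisor 11800: modified quotas Carrow 8.699, Farrow 11.349, Galen 3.542, Brisco 6.457, Arden 3.623.
Rounding to the nearest integer: Carrow 9, Farrow 11, Galen 4, Brisco 6, Arden 4 (total 34).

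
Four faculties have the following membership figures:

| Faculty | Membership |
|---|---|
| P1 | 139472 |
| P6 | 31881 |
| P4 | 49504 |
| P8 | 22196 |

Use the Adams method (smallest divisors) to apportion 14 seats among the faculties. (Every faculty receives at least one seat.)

Standard divisor 243053/14 ≈ 17360.929; standard quotas: P1 8.034, P6 1.836, P4 2.851, P8 1.279.
Rounding up gives 9, 2, 3, 2 = 16 seats, so the divisor must be adjusted.
With modified divisor 21100: modified quotas P1 6.610, P6 1.511, P4 2.346, P8 1.052.
Rounding up: P1 7, P6 2, P4 3, P8 2 (total 14).

P1: 7; P6: 2; P4: 3; P8: 2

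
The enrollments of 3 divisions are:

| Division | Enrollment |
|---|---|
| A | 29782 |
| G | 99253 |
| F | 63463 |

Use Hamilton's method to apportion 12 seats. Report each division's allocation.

A 2, G 6, F 4

Standard divisor: 192498 ÷ 12 ≈ 16041.5.
Standard quotas: A 1.8566, G 6.1873, F 3.9562.
Lower quotas: A 1, G 6, F 3 (sum 10, leaving 2 seats).
Remainders in descending order: F 0.9562, A 0.8566, G 0.1873.
The surplus seats go to F, A.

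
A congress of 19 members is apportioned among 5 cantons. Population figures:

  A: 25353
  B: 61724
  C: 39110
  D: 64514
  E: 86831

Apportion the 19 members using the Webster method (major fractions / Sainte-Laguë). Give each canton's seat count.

Standard divisor 277532/19 ≈ 14606.947; standard quotas: A 1.736, B 4.226, C 2.677, D 4.417, E 5.945.
Rounding to the nearest integer gives A 2, B 4, C 3, D 4, E 6 — total 19, matching the house size, so no adjustment is needed.

A: 2, B: 4, C: 3, D: 4, E: 6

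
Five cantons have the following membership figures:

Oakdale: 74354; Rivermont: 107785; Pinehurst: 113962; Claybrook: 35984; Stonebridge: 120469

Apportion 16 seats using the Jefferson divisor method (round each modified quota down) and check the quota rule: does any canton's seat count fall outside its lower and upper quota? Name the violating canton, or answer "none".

Standard quotas: Oakdale 2.629, Rivermont 3.811, Pinehurst 4.029, Claybrook 1.272, Stonebridge 4.259.
Jefferson allocation: Oakdale 3, Rivermont 4, Pinehurst 4, Claybrook 1, Stonebridge 4.
Every allocation lies between the lower and upper quota.

none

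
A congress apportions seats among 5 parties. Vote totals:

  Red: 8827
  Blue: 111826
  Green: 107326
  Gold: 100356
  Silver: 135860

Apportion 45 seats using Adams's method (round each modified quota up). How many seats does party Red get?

Standard divisor 464195/45 ≈ 10315.444; standard quotas: Red 0.856, Blue 10.841, Green 10.404, Gold 9.729, Silver 13.171.
Rounding up gives 1, 11, 11, 10, 14 = 47 seats, so the divisor must be adjusted.
With modified divisor 10900: modified quotas Red 0.810, Blue 10.259, Green 9.846, Gold 9.207, Silver 12.464.
Rounding up: Red 1, Blue 11, Green 10, Gold 10, Silver 13 (total 45).
Red receives 1.

1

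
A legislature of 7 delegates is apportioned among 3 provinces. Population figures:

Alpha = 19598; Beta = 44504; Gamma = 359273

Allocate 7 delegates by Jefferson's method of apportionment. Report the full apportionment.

Standard divisor 423375/7 ≈ 60482.143; standard quotas: Alpha 0.324, Beta 0.736, Gamma 5.940.
Rounding down gives 0, 0, 5 = 5 seats, so the divisor must be adjusted.
With modified divisor 48100: modified quotas Alpha 0.407, Beta 0.925, Gamma 7.469.
Rounding down: Alpha 0, Beta 0, Gamma 7 (total 7).

Alpha=0, Beta=0, Gamma=7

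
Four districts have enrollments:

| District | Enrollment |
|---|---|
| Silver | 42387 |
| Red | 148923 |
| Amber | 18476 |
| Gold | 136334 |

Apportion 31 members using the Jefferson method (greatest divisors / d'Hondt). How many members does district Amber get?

Standard divisor 346120/31 ≈ 11165.161; standard quotas: Silver 3.796, Red 13.338, Amber 1.655, Gold 12.211.
Rounding down gives 3, 13, 1, 12 = 29 seats, so the divisor must be adjusted.
With modified divisor 10540: modified quotas Silver 4.022, Red 14.129, Amber 1.753, Gold 12.935.
Rounding down: Silver 4, Red 14, Amber 1, Gold 12 (total 31).
Amber receives 1.

1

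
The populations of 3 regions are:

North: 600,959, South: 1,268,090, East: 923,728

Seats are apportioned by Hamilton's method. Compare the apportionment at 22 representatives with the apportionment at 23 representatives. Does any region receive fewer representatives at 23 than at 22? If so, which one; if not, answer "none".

none

At 22 seats: North 5, South 10, East 7.
At 23 seats: North 5, South 10, East 8.
No region's allocation decreased.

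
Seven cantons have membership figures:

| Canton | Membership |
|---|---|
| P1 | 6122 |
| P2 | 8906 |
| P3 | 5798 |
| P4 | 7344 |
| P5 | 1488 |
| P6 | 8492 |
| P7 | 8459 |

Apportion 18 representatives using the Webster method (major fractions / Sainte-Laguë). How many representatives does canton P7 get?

3

Standard divisor 46609/18 ≈ 2589.389; standard quotas: P1 2.364, P2 3.439, P3 2.239, P4 2.836, P5 0.575, P6 3.280, P7 3.267.
Rounding to the nearest integer gives 2, 3, 2, 3, 1, 3, 3 = 17 seats, so the divisor must be adjusted.
With modified divisor 2500: modified quotas P1 2.449, P2 3.562, P3 2.319, P4 2.938, P5 0.595, P6 3.397, P7 3.384.
Rounding to the nearest integer: P1 2, P2 4, P3 2, P4 3, P5 1, P6 3, P7 3 (total 18).
P7 receives 3.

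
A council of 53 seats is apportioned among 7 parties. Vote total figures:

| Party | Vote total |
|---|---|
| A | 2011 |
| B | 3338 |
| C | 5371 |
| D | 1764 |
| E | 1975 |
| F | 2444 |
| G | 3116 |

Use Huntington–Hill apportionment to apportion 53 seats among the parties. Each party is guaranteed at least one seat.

A 5; B 9; C 14; D 5; E 5; F 7; G 8

With divisor 374: modified quotas A 5.377, B 8.925, C 14.361, D 4.717, E 5.281, F 6.535, G 8.332.
Geometric-mean thresholds: A √(5·6)=5.477, B √(8·9)=8.485, C √(14·15)=14.491, D √(4·5)=4.472, E √(5·6)=5.477, F √(6·7)=6.481, G √(8·9)=8.485.
Each quota rounded against its threshold gives A 5, B 9, C 14, D 5, E 5, F 7, G 8 (total 53).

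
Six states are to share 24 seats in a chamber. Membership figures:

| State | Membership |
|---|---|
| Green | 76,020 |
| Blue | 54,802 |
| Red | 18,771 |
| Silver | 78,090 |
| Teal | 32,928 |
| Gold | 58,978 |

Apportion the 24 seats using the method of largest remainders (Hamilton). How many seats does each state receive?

Standard divisor: 319589 ÷ 24 ≈ 13316.208.
Standard quotas: Green 5.7088, Blue 4.1154, Red 1.4096, Silver 5.8643, Teal 2.4728, Gold 4.4290.
Lower quotas: Green 5, Blue 4, Red 1, Silver 5, Teal 2, Gold 4 (sum 21, leaving 3 seats).
Remainders in descending order: Silver 0.8643, Green 0.7088, Teal 0.4728, Gold 0.4290, Red 0.4096, Blue 0.1154.
The surplus seats go to Silver, Green, Teal.

Green=6, Blue=4, Red=1, Silver=6, Teal=3, Gold=4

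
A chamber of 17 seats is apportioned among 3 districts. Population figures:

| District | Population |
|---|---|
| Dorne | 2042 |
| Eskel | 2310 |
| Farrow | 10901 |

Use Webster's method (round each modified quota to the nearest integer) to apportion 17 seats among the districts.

Dorne=2, Eskel=3, Farrow=12

Standard divisor 15253/17 ≈ 897.235; standard quotas: Dorne 2.276, Eskel 2.575, Farrow 12.150.
Rounding to the nearest integer gives Dorne 2, Eskel 3, Farrow 12 — total 17, matching the house size, so no adjustment is needed.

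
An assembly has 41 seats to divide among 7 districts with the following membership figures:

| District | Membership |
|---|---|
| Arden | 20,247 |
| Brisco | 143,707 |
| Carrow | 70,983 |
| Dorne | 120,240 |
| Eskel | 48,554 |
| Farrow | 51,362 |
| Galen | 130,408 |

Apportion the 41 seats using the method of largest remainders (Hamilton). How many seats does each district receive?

Arden 1; Brisco 10; Carrow 5; Dorne 9; Eskel 3; Farrow 4; Galen 9

Total 585501; standard divisor 585501/41 ≈ 14280.512.
Standard quotas: Arden 1.4178, Brisco 10.0632, Carrow 4.9706, Dorne 8.4199, Eskel 3.4000, Farrow 3.5966, Galen 9.1319.
Lower quotas: Arden 1, Brisco 10, Carrow 4, Dorne 8, Eskel 3, Farrow 3, Galen 9 (sum 38, leaving 3 seats).
Remainders in descending order: Carrow 0.9706, Farrow 0.5966, Dorne 0.4199, Arden 0.4178, Eskel 0.4000, Galen 0.1319, Brisco 0.0632.
The surplus seats go to Carrow, Farrow, Dorne.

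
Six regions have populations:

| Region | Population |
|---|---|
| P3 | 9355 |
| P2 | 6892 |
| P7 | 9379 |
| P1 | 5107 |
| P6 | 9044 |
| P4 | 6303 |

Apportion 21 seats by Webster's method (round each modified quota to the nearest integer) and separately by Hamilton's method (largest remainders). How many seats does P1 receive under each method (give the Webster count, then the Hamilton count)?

2 and 3

Webster: P3 4, P2 3, P7 5, P1 2, P6 4, P4 3.
Hamilton: P3 4, P2 3, P7 4, P1 3, P6 4, P4 3.
P1 gets 2 under Webster and 3 under Hamilton.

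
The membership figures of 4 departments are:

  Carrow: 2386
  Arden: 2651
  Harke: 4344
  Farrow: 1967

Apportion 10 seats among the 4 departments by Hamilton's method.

Carrow=2, Arden=2, Harke=4, Farrow=2

Standard divisor: 11348 ÷ 10 ≈ 1134.8.
Standard quotas: Carrow 2.103, Arden 2.336, Harke 3.828, Farrow 1.733.
Lower quotas: Carrow 2, Arden 2, Harke 3, Farrow 1 (sum 8, leaving 2 seats).
Remainders in descending order: Harke 0.828, Farrow 0.733, Arden 0.336, Carrow 0.103.
Largest remainders: Harke, Farrow receive the extra seats.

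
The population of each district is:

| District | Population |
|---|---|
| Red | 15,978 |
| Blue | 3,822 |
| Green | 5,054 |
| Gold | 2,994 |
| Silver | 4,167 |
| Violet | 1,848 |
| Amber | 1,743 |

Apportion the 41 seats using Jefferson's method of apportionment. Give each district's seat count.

Red: 19; Blue: 4; Green: 6; Gold: 3; Silver: 5; Violet: 2; Amber: 2

Standard divisor 35606/41 ≈ 868.439; standard quotas: Red 18.399, Blue 4.401, Green 5.820, Gold 3.448, Silver 4.798, Violet 2.128, Amber 2.007.
Rounding down gives 18, 4, 5, 3, 4, 2, 2 = 38 seats, so the divisor must be adjusted.
With modified divisor 800: modified quotas Red 19.973, Blue 4.777, Green 6.317, Gold 3.743, Silver 5.209, Violet 2.310, Amber 2.179.
Rounding down: Red 19, Blue 4, Green 6, Gold 3, Silver 5, Violet 2, Amber 2 (total 41).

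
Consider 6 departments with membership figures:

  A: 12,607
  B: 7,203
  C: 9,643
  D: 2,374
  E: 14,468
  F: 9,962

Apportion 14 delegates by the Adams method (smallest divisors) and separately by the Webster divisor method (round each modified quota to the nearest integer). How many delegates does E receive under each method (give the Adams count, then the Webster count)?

Adams: A 3, B 2, C 2, D 1, E 3, F 3.
Webster: A 3, B 2, C 2, D 1, E 4, F 2.
E gets 3 under Adams and 4 under Webster.

3 and 4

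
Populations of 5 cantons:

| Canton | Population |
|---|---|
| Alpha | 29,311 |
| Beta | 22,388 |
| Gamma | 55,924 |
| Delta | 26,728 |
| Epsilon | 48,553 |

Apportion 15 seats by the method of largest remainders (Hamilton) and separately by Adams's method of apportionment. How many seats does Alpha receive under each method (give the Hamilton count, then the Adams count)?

2 and 3

Hamilton: Alpha 2, Beta 2, Gamma 5, Delta 2, Epsilon 4.
Adams: Alpha 3, Beta 2, Gamma 4, Delta 2, Epsilon 4.
Alpha gets 2 under Hamilton and 3 under Adams.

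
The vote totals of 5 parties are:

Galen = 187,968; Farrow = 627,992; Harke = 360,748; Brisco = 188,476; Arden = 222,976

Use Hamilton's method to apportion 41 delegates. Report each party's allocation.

Galen 5, Farrow 16, Harke 9, Brisco 5, Arden 6

Total 1588160; standard divisor 1588160/41 ≈ 38735.61.
Standard quotas: Galen 4.8526, Farrow 16.2123, Harke 9.3131, Brisco 4.8657, Arden 5.7564.
Lower quotas: Galen 4, Farrow 16, Harke 9, Brisco 4, Arden 5 (sum 38, leaving 3 seats).
Remainders in descending order: Brisco 0.8657, Galen 0.8526, Arden 0.7564, Harke 0.3131, Farrow 0.2123.
Largest remainders: Brisco, Galen, Arden receive the extra seats.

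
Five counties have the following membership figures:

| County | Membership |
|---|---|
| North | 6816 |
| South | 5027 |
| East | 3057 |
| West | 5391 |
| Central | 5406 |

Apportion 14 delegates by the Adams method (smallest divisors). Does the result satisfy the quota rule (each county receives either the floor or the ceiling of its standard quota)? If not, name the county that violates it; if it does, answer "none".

Standard quotas: North 3.713, South 2.739, East 1.665, West 2.937, Central 2.945.
Adams allocation: North 3, South 3, East 2, West 3, Central 3.
Every allocation lies between the lower and upper quota.

none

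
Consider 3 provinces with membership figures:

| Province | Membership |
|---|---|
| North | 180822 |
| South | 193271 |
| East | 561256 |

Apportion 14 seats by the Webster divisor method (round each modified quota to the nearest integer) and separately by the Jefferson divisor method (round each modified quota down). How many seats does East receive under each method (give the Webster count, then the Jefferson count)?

Webster: North 3, South 3, East 8.
Jefferson: North 2, South 3, East 9.
East gets 8 under Webster and 9 under Jefferson.

8 and 9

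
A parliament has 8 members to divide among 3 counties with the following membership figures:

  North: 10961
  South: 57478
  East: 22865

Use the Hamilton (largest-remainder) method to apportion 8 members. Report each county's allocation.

Total 91304; standard divisor 91304/8 = 11413.
Standard quotas: North 0.9604, South 5.0362, East 2.0034.
Lower quotas: North 0, South 5, East 2 (sum 7, leaving 1 seat).
Remainders in descending order: North 0.9604, South 0.0362, East 0.0034.
The surplus seat goes to North.

North: 1, South: 5, East: 2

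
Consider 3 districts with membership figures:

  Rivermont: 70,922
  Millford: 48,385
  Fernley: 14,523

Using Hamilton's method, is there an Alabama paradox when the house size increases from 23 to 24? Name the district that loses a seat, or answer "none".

Fernley

At 23 seats: Rivermont 12, Millford 8, Fernley 3.
At 24 seats: Rivermont 13, Millford 9, Fernley 2.
Fernley drops from 3 to 2.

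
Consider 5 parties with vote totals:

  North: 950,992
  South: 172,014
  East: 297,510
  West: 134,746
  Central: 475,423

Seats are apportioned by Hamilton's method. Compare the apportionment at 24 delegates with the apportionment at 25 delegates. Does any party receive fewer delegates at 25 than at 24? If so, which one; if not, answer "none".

At 24 seats: North 11, South 2, East 3, West 2, Central 6.
At 25 seats: North 12, South 2, East 4, West 1, Central 6.
West drops from 2 to 1.

West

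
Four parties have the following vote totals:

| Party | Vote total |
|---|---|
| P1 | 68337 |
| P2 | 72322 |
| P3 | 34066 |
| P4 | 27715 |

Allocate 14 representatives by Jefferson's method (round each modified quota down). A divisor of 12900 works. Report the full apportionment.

With modified divisor 12900: modified quotas P1 5.297, P2 5.606, P3 2.641, P4 2.148.
Rounding down: P1 5, P2 5, P3 2, P4 2 (total 14).

P1: 5, P2: 5, P3: 2, P4: 2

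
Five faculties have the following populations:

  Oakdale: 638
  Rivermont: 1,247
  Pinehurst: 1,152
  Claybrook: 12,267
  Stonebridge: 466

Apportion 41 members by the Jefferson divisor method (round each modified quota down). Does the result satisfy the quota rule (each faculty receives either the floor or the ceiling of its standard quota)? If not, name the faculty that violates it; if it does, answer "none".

Standard quotas: Oakdale 1.659, Rivermont 3.242, Pinehurst 2.995, Claybrook 31.893, Stonebridge 1.212.
Jefferson allocation: Oakdale 1, Rivermont 3, Pinehurst 3, Claybrook 33, Stonebridge 1.
Claybrook has quota 31.893 (lower 31, upper 32) but receives 33 — outside the quota interval.

Claybrook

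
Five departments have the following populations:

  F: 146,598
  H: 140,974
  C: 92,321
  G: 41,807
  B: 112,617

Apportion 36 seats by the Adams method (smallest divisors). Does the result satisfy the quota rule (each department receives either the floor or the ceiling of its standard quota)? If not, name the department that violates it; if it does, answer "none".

Standard quotas: F 9.877, H 9.498, C 6.220, G 2.817, B 7.588.
Adams allocation: F 10, H 9, C 6, G 3, B 8.
Every allocation lies between the lower and upper quota.

none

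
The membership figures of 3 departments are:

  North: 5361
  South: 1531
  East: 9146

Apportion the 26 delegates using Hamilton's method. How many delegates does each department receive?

The standard divisor is 16038/26 ≈ 616.846.
Standard quotas: North 8.6910, South 2.4820, East 14.8270.
Lower quotas: North 8, South 2, East 14 (sum 24, leaving 2 seats).
Remainders in descending order: East 0.8270, North 0.6910, South 0.4820.
The surplus seats go to East, North.

North 9, South 2, East 15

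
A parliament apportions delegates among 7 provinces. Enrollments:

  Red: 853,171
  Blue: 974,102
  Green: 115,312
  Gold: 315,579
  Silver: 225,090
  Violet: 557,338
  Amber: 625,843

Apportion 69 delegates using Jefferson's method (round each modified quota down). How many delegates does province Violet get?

Standard divisor 3666435/69 ≈ 53136.739; standard quotas: Red 16.056, Blue 18.332, Green 2.170, Gold 5.939, Silver 4.236, Violet 10.489, Amber 11.778.
Rounding down gives 16, 18, 2, 5, 4, 10, 11 = 66 seats, so the divisor must be adjusted.
With modified divisor 51000: modified quotas Red 16.729, Blue 19.100, Green 2.261, Gold 6.188, Silver 4.414, Violet 10.928, Amber 12.271.
Rounding down: Red 16, Blue 19, Green 2, Gold 6, Silver 4, Violet 10, Amber 12 (total 69).
Violet receives 10.

10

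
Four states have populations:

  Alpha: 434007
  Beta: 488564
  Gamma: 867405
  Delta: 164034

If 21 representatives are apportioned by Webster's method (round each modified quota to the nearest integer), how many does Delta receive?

2

Standard divisor 1954010/21 ≈ 93048.095; standard quotas: Alpha 4.664, Beta 5.251, Gamma 9.322, Delta 1.763.
Rounding to the nearest integer gives Alpha 5, Beta 5, Gamma 9, Delta 2 — total 21, matching the house size, so no adjustment is needed.
Delta receives 2.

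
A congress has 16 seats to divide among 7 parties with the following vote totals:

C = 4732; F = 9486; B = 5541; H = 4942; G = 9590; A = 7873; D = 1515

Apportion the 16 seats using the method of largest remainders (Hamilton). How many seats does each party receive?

Total 43679; standard divisor 43679/16 ≈ 2729.938.
Standard quotas: C 1.7334, F 3.4748, B 2.0297, H 1.8103, G 3.5129, A 2.8839, D 0.5550.
Lower quotas: C 1, F 3, B 2, H 1, G 3, A 2, D 0 (sum 12, leaving 4 seats).
Remainders in descending order: A 0.8839, H 0.8103, C 0.7334, D 0.5550, G 0.5129, F 0.4748, B 0.0297.
Largest remainders: A, H, C, D receive the extra seats.

C: 2; F: 3; B: 2; H: 2; G: 3; A: 3; D: 1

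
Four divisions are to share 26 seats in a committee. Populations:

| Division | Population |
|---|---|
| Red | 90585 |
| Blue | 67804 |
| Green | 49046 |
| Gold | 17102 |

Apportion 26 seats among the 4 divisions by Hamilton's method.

Standard divisor: 224537 ÷ 26 ≈ 8636.038.
Standard quotas: Red 10.4892, Blue 7.8513, Green 5.6792, Gold 1.9803.
Lower quotas: Red 10, Blue 7, Green 5, Gold 1 (sum 23, leaving 3 seats).
Remainders in descending order: Gold 0.9803, Blue 0.8513, Green 0.6792, Red 0.4892.
Largest remainders: Gold, Blue, Green receive the extra seats.

Red 10, Blue 8, Green 6, Gold 2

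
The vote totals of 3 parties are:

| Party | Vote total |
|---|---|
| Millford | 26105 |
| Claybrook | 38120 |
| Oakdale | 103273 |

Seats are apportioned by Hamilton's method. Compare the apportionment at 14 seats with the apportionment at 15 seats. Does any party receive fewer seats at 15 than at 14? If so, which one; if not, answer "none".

none

At 14 seats: Millford 2, Claybrook 3, Oakdale 9.
At 15 seats: Millford 2, Claybrook 4, Oakdale 9.
No party's allocation decreased.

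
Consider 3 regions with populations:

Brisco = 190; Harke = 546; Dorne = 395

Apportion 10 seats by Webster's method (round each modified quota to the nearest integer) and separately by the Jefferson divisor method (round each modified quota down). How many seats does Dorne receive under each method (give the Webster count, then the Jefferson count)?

3 and 4

Webster: Brisco 2, Harke 5, Dorne 3.
Jefferson: Brisco 1, Harke 5, Dorne 4.
Dorne gets 3 under Webster and 4 under Jefferson.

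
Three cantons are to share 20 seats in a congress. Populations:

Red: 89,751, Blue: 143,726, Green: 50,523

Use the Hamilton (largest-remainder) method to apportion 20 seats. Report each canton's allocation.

Red 6; Blue 10; Green 4

Standard divisor: 284000 ÷ 20 = 14200.
Standard quotas: Red 6.3205, Blue 10.1215, Green 3.5580.
Lower quotas: Red 6, Blue 10, Green 3 (sum 19, leaving 1 seat).
Remainders in descending order: Green 0.5580, Red 0.3205, Blue 0.1215.
Largest remainder: Green receives the extra seat.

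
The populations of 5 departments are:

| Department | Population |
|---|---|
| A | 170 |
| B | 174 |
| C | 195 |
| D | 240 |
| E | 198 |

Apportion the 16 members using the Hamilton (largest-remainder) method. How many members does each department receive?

The standard divisor is 977/16 ≈ 61.062.
Standard quotas: A 2.784, B 2.850, C 3.193, D 3.930, E 3.243.
Lower quotas: A 2, B 2, C 3, D 3, E 3 (sum 13, leaving 3 seats).
Remainders in descending order: D 0.930, B 0.850, A 0.784, E 0.243, C 0.193.
The surplus seats go to D, B, A.

A 3, B 3, C 3, D 4, E 3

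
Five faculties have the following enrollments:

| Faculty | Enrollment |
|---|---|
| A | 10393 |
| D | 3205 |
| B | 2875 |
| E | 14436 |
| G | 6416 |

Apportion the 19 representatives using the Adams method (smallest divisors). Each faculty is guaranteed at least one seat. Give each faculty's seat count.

Standard divisor 37325/19 ≈ 1964.474; standard quotas: A 5.290, D 1.631, B 1.463, E 7.349, G 3.266.
Rounding up gives 6, 2, 2, 8, 4 = 22 seats, so the divisor must be adjusted.
With modified divisor 2300: modified quotas A 4.519, D 1.393, B 1.250, E 6.277, G 2.790.
Rounding up: A 5, D 2, B 2, E 7, G 3 (total 19).

A=5, D=2, B=2, E=7, G=3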